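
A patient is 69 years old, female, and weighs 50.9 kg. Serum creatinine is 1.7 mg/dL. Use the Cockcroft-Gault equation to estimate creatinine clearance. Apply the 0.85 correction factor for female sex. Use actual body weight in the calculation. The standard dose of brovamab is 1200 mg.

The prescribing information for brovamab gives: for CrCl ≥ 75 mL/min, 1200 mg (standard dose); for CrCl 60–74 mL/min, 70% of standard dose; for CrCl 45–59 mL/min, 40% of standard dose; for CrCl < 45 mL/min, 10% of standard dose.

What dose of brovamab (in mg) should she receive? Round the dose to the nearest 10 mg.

CrCl = (140 − 69) × 50.9 / (72 × 1.7) × 0.85 = 3613.9 / 122.40 × 0.85 ≈ 25.1 mL/min
CrCl ≈ 25 mL/min → bracket < 45 mL/min.
10% of 1200 mg = 120 mg

120 mg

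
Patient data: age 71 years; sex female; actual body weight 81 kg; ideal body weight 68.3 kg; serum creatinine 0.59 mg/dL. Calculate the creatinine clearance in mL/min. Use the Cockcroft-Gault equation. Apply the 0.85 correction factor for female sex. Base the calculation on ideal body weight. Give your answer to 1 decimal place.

94.3 mL/min

CrCl = (140 − 71) × 68.3 / (72 × 0.59) × 0.85 = 4712.7 / 42.48 × 0.85 ≈ 94.3 mL/min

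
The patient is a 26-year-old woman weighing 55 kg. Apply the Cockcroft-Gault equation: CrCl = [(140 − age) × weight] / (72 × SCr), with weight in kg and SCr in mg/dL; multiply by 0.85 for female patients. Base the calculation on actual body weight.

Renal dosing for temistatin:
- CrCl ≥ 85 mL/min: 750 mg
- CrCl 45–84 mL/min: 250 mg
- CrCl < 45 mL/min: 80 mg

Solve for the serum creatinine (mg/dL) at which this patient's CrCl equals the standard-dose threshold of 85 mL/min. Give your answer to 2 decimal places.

Standard dose requires CrCl ≥ 85 mL/min.
Set (140 − 26) × 55 × 0.85 / (72 × SCr) = 85
SCr = (140 − 26) × 55 × 0.85 / (72 × 85) = 0.871 mg/dL

0.87 mg/dL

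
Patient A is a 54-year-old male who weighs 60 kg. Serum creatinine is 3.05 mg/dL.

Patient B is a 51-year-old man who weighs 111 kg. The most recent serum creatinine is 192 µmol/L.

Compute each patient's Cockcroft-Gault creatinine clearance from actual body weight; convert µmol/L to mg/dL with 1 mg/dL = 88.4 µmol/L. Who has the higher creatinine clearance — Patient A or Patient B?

Patient A: CrCl = (140 − 54) × 60 / (72 × 3.05) = 5160.0 / 219.60 ≈ 23.5 mL/min
Patient B: SCr = 192 / 88.4 = 2.172 mg/dL
Patient B: CrCl = (140 − 51) × 111 / (72 × 2.172) = 9879.0 / 156.38 ≈ 63.2 mL/min
23.5 vs 63.2 mL/min → Patient B is higher.

Patient B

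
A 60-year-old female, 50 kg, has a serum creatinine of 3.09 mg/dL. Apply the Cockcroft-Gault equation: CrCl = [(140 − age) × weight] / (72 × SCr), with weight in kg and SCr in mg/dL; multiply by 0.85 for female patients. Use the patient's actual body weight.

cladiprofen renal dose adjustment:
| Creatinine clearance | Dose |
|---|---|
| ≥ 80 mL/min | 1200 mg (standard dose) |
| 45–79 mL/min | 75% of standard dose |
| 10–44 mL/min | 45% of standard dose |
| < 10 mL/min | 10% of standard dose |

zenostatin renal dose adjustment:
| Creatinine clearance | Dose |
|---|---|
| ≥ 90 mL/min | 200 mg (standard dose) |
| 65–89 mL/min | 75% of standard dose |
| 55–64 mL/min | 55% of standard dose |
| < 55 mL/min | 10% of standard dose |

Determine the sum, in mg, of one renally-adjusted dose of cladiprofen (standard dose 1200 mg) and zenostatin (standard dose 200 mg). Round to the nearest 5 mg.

560 mg

CrCl = (140 − 60) × 50 / (72 × 3.09) × 0.85 = 4000.0 / 222.48 × 0.85 ≈ 15.3 mL/min
CrCl ≈ 15 mL/min.
cladiprofen: 10–44 mL/min → 45% of 1200 mg = 540 mg.
zenostatin: < 55 mL/min → 10% of 200 mg = 20 mg.
Total = 540 + 20 = 560 mg.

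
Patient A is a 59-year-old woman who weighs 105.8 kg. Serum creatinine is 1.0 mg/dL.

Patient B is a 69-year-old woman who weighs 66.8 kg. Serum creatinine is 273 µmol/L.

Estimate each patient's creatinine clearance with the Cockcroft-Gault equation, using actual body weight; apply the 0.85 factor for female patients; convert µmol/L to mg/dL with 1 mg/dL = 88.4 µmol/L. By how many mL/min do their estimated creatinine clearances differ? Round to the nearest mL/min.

83 mL/min

Patient A: CrCl = (140 − 59) × 105.8 / (72 × 1) × 0.85 = 8569.8 / 72.00 × 0.85 ≈ 101.2 mL/min
Patient B: SCr = 273 / 88.4 = 3.088 mg/dL
Patient B: CrCl = (140 − 69) × 66.8 / (72 × 3.088) × 0.85 = 4742.8 / 222.34 × 0.85 ≈ 18.1 mL/min
|101.2 − 18.1| = 83.1 mL/min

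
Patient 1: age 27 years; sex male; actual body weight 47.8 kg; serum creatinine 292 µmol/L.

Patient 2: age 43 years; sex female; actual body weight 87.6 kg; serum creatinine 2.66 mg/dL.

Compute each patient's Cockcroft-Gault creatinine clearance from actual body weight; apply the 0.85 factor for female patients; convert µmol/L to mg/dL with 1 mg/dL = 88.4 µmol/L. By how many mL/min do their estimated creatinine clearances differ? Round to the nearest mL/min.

Patient 1: SCr = 292 / 88.4 = 3.303 mg/dL
Patient 1: CrCl = (140 − 27) × 47.8 / (72 × 3.303) = 5401.4 / 237.82 ≈ 22.7 mL/min
Patient 2: CrCl = (140 − 43) × 87.6 / (72 × 2.66) × 0.85 = 8497.2 / 191.52 × 0.85 ≈ 37.7 mL/min
|22.7 − 37.7| = 15.0 mL/min

15 mL/min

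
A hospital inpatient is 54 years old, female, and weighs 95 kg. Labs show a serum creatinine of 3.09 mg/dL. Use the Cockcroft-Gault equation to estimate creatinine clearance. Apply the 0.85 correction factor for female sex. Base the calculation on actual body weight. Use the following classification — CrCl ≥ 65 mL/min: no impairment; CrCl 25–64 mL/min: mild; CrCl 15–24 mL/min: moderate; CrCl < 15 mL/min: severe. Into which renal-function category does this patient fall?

mild

CrCl = (140 − 54) × 95 / (72 × 3.09) × 0.85 = 8170.0 / 222.48 × 0.85 ≈ 31.2 mL/min
31 mL/min falls in the 'mild' range.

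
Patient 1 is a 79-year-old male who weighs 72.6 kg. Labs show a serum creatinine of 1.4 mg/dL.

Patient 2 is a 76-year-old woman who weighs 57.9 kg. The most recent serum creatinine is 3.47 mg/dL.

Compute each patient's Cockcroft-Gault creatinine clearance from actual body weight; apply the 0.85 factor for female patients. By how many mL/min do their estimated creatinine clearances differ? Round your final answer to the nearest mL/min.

Patient 1: CrCl = (140 − 79) × 72.6 / (72 × 1.4) = 4428.6 / 100.80 ≈ 43.9 mL/min
Patient 2: CrCl = (140 − 76) × 57.9 / (72 × 3.47) × 0.85 = 3705.6 / 249.84 × 0.85 ≈ 12.6 mL/min
|43.9 − 12.6| = 31.3 mL/min

31 mL/min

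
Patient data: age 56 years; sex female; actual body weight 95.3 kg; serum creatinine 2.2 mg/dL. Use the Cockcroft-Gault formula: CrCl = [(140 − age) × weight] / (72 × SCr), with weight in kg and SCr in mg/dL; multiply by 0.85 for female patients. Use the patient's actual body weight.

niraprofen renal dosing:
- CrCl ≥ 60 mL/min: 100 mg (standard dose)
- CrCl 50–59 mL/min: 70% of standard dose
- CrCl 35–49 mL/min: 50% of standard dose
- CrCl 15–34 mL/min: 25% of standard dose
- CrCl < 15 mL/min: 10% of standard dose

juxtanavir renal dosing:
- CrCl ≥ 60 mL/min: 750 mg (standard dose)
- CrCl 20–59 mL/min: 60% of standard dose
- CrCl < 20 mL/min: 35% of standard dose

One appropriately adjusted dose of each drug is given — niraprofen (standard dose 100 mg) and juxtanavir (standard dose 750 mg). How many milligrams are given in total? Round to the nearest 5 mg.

500 mg

CrCl = (140 − 56) × 95.3 / (72 × 2.2) × 0.85 = 8005.2 / 158.40 × 0.85 ≈ 43.0 mL/min
CrCl ≈ 43 mL/min.
niraprofen: 35–49 mL/min → 50% of 100 mg = 50 mg.
juxtanavir: 20–59 mL/min → 60% of 750 mg = 450 mg.
Total = 50 + 450 = 500 mg.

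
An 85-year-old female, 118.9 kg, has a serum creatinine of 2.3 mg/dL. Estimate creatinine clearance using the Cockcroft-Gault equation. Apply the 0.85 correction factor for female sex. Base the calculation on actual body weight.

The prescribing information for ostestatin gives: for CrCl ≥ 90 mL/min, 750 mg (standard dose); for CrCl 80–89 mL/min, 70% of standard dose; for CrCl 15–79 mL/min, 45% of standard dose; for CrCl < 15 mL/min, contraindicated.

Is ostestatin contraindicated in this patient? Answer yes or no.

no

CrCl = (140 − 85) × 118.9 / (72 × 2.3) × 0.85 = 6539.5 / 165.60 × 0.85 ≈ 33.6 mL/min
CrCl ≈ 34 mL/min, which is ≥ 15 mL/min.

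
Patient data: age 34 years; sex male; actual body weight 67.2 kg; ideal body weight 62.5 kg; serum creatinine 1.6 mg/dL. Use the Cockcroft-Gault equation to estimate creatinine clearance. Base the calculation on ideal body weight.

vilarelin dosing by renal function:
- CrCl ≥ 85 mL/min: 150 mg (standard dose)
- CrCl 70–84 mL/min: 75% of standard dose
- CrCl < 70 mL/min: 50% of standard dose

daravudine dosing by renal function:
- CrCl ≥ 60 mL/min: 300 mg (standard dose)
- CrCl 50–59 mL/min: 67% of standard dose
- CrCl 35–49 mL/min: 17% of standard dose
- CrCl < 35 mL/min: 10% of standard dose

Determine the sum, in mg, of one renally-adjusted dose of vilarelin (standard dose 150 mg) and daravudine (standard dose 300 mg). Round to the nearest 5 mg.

CrCl = (140 − 34) × 62.5 / (72 × 1.6) = 6625.0 / 115.20 ≈ 57.5 mL/min
CrCl ≈ 58 mL/min.
vilarelin: < 70 mL/min → 50% of 150 mg = 75 mg.
daravudine: 50–59 mL/min → 67% of 300 mg = 201 mg.
Total = 75 + 201 = 276 mg.

275 mg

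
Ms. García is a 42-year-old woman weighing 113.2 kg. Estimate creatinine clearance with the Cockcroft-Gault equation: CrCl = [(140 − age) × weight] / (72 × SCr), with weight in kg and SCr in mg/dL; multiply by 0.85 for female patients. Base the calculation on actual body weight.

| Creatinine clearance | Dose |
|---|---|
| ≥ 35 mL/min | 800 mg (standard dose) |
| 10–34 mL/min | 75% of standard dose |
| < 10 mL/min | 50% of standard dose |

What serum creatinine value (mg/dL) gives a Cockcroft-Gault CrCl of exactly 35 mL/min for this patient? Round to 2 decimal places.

3.74 mg/dL

Standard dose requires CrCl ≥ 35 mL/min.
Set (140 − 42) × 113.2 × 0.85 / (72 × SCr) = 35
SCr = (140 − 42) × 113.2 × 0.85 / (72 × 35) = 3.742 mg/dL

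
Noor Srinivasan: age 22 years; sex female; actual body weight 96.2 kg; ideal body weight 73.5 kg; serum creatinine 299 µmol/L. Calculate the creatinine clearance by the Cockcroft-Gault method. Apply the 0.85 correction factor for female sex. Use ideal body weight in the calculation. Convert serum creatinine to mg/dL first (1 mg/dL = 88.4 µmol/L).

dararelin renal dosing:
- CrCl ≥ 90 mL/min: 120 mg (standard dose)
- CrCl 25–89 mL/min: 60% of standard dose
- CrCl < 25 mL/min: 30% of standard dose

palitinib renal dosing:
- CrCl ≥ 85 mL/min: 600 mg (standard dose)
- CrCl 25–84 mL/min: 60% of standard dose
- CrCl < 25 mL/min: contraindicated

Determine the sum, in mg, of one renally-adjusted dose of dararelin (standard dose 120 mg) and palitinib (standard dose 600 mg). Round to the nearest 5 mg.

SCr = 299 / 88.4 = 3.382 mg/dL
CrCl = (140 − 22) × 73.5 / (72 × 3.382) × 0.85 = 8673.0 / 243.50 × 0.85 ≈ 30.3 mL/min
CrCl ≈ 30 mL/min.
dararelin: 25–89 mL/min → 60% of 120 mg = 72 mg.
palitinib: 25–84 mL/min → 60% of 600 mg = 360 mg.
Total = 72 + 360 = 432 mg.

430 mg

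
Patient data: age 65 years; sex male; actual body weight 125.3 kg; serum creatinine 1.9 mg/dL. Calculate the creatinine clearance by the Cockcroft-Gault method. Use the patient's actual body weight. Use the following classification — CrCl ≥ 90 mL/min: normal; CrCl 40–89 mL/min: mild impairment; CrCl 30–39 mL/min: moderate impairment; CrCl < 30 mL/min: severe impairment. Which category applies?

CrCl = (140 − 65) × 125.3 / (72 × 1.9) = 9397.5 / 136.80 ≈ 68.7 mL/min
69 mL/min falls in the 'mild impairment' range.

mild impairment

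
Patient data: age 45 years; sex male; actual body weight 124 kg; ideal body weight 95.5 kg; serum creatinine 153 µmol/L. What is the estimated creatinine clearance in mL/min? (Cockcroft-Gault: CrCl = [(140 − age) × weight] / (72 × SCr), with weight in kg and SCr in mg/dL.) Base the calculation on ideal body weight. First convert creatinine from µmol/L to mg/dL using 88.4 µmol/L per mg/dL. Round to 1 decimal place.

SCr = 153 / 88.4 = 1.731 mg/dL
CrCl = (140 − 45) × 95.5 / (72 × 1.731) = 9072.5 / 124.63 ≈ 72.8 mL/min

72.8 mL/min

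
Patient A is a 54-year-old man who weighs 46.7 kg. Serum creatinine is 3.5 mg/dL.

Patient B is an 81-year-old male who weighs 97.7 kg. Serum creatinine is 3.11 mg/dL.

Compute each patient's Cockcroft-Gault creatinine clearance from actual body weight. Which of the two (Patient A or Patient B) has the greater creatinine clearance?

Patient A: CrCl = (140 − 54) × 46.7 / (72 × 3.5) = 4016.2 / 252.00 ≈ 15.9 mL/min
Patient B: CrCl = (140 − 81) × 97.7 / (72 × 3.11) = 5764.3 / 223.92 ≈ 25.7 mL/min
15.9 vs 25.7 mL/min → Patient B is higher.

Patient B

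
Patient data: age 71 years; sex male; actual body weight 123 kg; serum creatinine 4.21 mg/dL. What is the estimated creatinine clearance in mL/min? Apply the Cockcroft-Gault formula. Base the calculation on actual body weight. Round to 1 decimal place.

CrCl = (140 − 71) × 123 / (72 × 4.21) = 8487.0 / 303.12 ≈ 28.0 mL/min

28.0 mL/min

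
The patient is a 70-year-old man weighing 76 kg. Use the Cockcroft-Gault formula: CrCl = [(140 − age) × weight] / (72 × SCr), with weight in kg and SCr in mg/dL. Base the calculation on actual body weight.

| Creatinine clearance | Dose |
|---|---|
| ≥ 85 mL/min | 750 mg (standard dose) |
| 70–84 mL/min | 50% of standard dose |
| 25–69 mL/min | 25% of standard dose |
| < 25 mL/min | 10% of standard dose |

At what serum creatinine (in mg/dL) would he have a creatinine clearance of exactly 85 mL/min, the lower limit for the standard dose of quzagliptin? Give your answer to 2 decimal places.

Standard dose requires CrCl ≥ 85 mL/min.
Set (140 − 70) × 76 / (72 × SCr) = 85
SCr = (140 − 70) × 76 / (72 × 85) = 0.869 mg/dL

0.87 mg/dL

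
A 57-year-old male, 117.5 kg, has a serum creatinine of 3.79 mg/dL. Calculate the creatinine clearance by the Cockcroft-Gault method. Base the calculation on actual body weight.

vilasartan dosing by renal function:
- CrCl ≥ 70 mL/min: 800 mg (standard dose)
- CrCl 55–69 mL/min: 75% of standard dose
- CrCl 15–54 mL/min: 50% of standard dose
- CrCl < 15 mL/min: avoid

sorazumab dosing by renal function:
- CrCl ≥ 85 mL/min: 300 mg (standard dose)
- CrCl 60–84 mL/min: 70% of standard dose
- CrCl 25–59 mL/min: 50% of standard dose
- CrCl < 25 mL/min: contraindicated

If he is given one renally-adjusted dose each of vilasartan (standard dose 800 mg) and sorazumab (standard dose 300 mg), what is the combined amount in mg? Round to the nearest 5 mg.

550 mg

CrCl = (140 − 57) × 117.5 / (72 × 3.79) = 9752.5 / 272.88 ≈ 35.7 mL/min
CrCl ≈ 36 mL/min.
vilasartan: 15–54 mL/min → 50% of 800 mg = 400 mg.
sorazumab: 25–59 mL/min → 50% of 300 mg = 150 mg.
Total = 400 + 150 = 550 mg.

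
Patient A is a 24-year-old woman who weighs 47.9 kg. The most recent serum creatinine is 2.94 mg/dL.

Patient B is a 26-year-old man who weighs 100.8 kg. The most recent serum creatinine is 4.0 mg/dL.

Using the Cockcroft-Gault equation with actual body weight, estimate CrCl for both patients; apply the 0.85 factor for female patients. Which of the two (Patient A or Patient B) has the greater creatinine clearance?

Patient A: CrCl = (140 − 24) × 47.9 / (72 × 2.94) × 0.85 = 5556.4 / 211.68 × 0.85 ≈ 22.3 mL/min
Patient B: CrCl = (140 − 26) × 100.8 / (72 × 4) = 11491.2 / 288.00 ≈ 39.9 mL/min
22.3 vs 39.9 mL/min → Patient B is higher.

Patient B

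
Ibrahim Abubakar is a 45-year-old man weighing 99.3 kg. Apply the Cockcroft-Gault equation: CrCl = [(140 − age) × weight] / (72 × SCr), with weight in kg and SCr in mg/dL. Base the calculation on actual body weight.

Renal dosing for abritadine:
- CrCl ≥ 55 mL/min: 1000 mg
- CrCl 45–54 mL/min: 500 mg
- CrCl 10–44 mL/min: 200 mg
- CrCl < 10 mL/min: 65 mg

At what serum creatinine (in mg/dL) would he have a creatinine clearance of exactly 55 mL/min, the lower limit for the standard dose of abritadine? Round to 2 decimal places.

2.38 mg/dL

Standard dose requires CrCl ≥ 55 mL/min.
Set (140 − 45) × 99.3 / (72 × SCr) = 55
SCr = (140 − 45) × 99.3 / (72 × 55) = 2.382 mg/dL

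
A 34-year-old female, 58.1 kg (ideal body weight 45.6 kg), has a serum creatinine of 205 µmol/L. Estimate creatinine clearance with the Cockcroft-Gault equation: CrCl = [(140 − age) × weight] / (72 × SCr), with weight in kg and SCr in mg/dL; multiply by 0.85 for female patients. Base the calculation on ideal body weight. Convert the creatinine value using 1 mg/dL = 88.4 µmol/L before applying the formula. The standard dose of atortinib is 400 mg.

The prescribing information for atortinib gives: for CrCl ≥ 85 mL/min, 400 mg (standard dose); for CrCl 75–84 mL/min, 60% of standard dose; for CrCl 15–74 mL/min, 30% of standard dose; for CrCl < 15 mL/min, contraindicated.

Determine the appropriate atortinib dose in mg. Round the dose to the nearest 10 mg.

120 mg

SCr = 205 / 88.4 = 2.319 mg/dL
CrCl = (140 − 34) × 45.6 / (72 × 2.319) × 0.85 = 4833.6 / 166.97 × 0.85 ≈ 24.6 mL/min
CrCl ≈ 25 mL/min → bracket 15–74 mL/min.
30% of 400 mg = 120 mg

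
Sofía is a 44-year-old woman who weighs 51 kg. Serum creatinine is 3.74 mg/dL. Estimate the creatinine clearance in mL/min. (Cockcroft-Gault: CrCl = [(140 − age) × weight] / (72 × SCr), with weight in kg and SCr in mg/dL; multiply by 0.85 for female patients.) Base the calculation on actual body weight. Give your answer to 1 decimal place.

15.5 mL/min

CrCl = (140 − 44) × 51 / (72 × 3.74) × 0.85 = 4896.0 / 269.28 × 0.85 ≈ 15.5 mL/min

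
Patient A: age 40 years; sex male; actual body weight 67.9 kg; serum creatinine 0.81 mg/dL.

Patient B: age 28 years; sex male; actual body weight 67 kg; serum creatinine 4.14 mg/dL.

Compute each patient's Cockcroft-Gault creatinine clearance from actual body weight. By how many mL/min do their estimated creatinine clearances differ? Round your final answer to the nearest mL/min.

91 mL/min

Patient A: CrCl = (140 − 40) × 67.9 / (72 × 0.81) = 6790.0 / 58.32 ≈ 116.4 mL/min
Patient B: CrCl = (140 − 28) × 67 / (72 × 4.14) = 7504.0 / 298.08 ≈ 25.2 mL/min
|116.4 − 25.2| = 91.2 mL/min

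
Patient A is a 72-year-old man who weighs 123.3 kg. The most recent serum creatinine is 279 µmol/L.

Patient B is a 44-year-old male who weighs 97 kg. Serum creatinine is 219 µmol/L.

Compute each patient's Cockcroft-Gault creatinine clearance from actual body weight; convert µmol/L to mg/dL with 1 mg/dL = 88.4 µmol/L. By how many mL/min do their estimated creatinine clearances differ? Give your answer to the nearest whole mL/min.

15 mL/min

Patient A: SCr = 279 / 88.4 = 3.156 mg/dL
Patient A: CrCl = (140 − 72) × 123.3 / (72 × 3.156) = 8384.4 / 227.23 ≈ 36.9 mL/min
Patient B: SCr = 219 / 88.4 = 2.477 mg/dL
Patient B: CrCl = (140 − 44) × 97 / (72 × 2.477) = 9312.0 / 178.34 ≈ 52.2 mL/min
|36.9 − 52.2| = 15.3 mL/min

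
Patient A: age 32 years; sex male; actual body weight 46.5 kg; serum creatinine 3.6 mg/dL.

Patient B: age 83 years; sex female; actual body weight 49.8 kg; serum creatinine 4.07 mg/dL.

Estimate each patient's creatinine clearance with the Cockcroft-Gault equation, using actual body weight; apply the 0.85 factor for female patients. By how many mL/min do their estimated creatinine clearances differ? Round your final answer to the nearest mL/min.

Patient A: CrCl = (140 − 32) × 46.5 / (72 × 3.6) = 5022.0 / 259.20 ≈ 19.4 mL/min
Patient B: CrCl = (140 − 83) × 49.8 / (72 × 4.07) × 0.85 = 2838.6 / 293.04 × 0.85 ≈ 8.2 mL/min
|19.4 − 8.2| = 11.2 mL/min

11 mL/min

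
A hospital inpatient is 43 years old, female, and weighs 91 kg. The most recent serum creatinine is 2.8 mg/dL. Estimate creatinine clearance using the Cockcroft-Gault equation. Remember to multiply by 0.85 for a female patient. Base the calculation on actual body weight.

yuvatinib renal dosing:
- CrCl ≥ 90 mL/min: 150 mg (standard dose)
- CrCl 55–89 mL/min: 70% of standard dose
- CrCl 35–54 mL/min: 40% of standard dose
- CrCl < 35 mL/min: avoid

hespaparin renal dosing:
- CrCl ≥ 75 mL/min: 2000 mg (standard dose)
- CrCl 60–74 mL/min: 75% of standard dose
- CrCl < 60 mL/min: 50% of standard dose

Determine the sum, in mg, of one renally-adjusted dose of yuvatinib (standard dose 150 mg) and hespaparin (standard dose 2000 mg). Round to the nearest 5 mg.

CrCl = (140 − 43) × 91 / (72 × 2.8) × 0.85 = 8827.0 / 201.60 × 0.85 ≈ 37.2 mL/min
CrCl ≈ 37 mL/min.
yuvatinib: 35–54 mL/min → 40% of 150 mg = 60 mg.
hespaparin: < 60 mL/min → 50% of 2000 mg = 1000 mg.
Total = 60 + 1000 = 1060 mg.

1060 mg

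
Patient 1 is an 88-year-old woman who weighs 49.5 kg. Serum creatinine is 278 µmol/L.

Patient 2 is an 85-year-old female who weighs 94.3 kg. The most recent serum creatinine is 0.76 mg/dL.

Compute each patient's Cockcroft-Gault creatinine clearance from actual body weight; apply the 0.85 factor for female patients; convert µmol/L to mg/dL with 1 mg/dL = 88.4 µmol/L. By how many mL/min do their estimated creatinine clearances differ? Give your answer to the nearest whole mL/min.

Patient 1: SCr = 278 / 88.4 = 3.145 mg/dL
Patient 1: CrCl = (140 − 88) × 49.5 / (72 × 3.145) × 0.85 = 2574.0 / 226.44 × 0.85 ≈ 9.7 mL/min
Patient 2: CrCl = (140 − 85) × 94.3 / (72 × 0.76) × 0.85 = 5186.5 / 54.72 × 0.85 ≈ 80.6 mL/min
|9.7 − 80.6| = 70.9 mL/min

71 mL/min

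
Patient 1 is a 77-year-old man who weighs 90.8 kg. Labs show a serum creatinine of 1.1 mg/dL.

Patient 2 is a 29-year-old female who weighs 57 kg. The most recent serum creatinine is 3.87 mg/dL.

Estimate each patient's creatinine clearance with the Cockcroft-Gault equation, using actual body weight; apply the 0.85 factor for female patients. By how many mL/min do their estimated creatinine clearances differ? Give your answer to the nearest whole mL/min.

53 mL/min

Patient 1: CrCl = (140 − 77) × 90.8 / (72 × 1.1) = 5720.4 / 79.20 ≈ 72.2 mL/min
Patient 2: CrCl = (140 − 29) × 57 / (72 × 3.87) × 0.85 = 6327.0 / 278.64 × 0.85 ≈ 19.3 mL/min
|72.2 − 19.3| = 52.9 mL/min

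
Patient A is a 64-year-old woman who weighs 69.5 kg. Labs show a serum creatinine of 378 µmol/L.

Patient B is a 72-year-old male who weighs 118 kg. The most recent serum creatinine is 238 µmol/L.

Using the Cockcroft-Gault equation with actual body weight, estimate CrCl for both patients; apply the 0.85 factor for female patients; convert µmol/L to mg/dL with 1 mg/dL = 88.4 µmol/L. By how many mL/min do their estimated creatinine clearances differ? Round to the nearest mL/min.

27 mL/min

Patient A: SCr = 378 / 88.4 = 4.276 mg/dL
Patient A: CrCl = (140 − 64) × 69.5 / (72 × 4.276) × 0.85 = 5282.0 / 307.87 × 0.85 ≈ 14.6 mL/min
Patient B: SCr = 238 / 88.4 = 2.692 mg/dL
Patient B: CrCl = (140 − 72) × 118 / (72 × 2.692) = 8024.0 / 193.82 ≈ 41.4 mL/min
|14.6 − 41.4| = 26.8 mL/min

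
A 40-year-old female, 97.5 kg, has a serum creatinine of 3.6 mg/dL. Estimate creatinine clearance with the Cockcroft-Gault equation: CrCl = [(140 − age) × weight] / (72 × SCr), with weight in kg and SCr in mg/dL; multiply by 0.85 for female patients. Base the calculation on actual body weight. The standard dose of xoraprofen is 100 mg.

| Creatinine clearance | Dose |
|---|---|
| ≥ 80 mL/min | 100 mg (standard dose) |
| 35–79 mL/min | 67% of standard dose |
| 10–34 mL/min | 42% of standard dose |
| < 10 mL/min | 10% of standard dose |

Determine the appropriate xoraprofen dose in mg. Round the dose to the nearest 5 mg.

40 mg

CrCl = (140 − 40) × 97.5 / (72 × 3.6) × 0.85 = 9750.0 / 259.20 × 0.85 ≈ 32.0 mL/min
CrCl ≈ 32 mL/min → bracket 10–34 mL/min.
42% of 100 mg = 42 mg → 40 mg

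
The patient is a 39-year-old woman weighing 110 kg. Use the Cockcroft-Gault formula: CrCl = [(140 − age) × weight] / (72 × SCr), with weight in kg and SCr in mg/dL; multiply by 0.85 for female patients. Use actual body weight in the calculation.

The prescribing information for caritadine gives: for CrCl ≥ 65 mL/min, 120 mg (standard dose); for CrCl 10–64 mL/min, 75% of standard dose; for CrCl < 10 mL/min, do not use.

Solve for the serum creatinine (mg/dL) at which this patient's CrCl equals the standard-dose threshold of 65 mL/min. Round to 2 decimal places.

2.02 mg/dL

Standard dose requires CrCl ≥ 65 mL/min.
Set (140 − 39) × 110 × 0.85 / (72 × SCr) = 65
SCr = (140 − 39) × 110 × 0.85 / (72 × 65) = 2.018 mg/dL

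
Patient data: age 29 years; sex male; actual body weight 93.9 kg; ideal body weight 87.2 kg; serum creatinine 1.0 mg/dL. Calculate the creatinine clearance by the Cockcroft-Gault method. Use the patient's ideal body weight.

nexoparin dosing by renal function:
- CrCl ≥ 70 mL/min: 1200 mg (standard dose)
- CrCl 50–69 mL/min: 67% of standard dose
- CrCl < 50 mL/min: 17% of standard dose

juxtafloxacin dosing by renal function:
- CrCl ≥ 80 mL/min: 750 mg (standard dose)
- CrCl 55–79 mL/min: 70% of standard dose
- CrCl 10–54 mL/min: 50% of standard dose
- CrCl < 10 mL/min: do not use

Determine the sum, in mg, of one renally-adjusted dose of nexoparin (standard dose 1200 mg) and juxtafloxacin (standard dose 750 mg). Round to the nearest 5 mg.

1950 mg

CrCl = (140 − 29) × 87.2 / (72 × 1) = 9679.2 / 72.00 ≈ 134.4 mL/min
CrCl ≈ 134 mL/min.
nexoparin: ≥ 70 mL/min → 100% of 1200 mg = 1200 mg.
juxtafloxacin: ≥ 80 mL/min → 100% of 750 mg = 750 mg.
Total = 1200 + 750 = 1950 mg.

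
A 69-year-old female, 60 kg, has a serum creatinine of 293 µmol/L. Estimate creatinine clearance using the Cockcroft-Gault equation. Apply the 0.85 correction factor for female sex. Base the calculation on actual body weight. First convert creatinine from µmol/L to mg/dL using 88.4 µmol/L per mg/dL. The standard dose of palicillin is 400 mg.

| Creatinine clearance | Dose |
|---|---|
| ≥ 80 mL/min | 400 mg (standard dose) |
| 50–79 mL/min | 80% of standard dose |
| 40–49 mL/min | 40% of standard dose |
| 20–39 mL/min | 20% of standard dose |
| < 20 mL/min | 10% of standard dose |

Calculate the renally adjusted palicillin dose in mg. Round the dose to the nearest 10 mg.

40 mg

SCr = 293 / 88.4 = 3.314 mg/dL
CrCl = (140 − 69) × 60 / (72 × 3.314) × 0.85 = 4260.0 / 238.61 × 0.85 ≈ 15.2 mL/min
CrCl ≈ 15 mL/min → bracket < 20 mL/min.
10% of 400 mg = 40 mg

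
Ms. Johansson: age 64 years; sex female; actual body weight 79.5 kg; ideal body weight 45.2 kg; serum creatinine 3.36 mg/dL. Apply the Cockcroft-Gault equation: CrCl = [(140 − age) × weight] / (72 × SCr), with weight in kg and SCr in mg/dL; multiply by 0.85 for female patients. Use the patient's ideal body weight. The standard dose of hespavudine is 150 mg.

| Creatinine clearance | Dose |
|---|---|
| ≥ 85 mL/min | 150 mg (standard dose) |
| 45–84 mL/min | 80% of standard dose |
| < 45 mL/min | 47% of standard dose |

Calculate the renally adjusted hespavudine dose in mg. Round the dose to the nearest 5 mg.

70 mg

CrCl = (140 − 64) × 45.2 / (72 × 3.36) × 0.85 = 3435.2 / 241.92 × 0.85 ≈ 12.1 mL/min
CrCl ≈ 12 mL/min → bracket < 45 mL/min.
47% of 150 mg = 70.5 mg → 70 mg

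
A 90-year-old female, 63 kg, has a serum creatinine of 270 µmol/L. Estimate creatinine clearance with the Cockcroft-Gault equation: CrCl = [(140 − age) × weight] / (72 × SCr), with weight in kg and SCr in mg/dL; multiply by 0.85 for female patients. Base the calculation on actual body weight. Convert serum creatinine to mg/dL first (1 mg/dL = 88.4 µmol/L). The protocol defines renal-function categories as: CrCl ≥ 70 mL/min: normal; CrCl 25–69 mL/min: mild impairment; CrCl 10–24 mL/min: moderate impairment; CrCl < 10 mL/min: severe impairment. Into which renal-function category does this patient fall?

moderate impairment

SCr = 270 / 88.4 = 3.054 mg/dL
CrCl = (140 − 90) × 63 / (72 × 3.054) × 0.85 = 3150.0 / 219.89 × 0.85 ≈ 12.2 mL/min
12 mL/min falls in the 'moderate impairment' range.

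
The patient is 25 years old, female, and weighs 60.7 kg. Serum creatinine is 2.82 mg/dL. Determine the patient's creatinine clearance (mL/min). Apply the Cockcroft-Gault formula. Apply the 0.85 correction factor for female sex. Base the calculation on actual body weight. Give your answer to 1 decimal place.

29.2 mL/min

CrCl = (140 − 25) × 60.7 / (72 × 2.82) × 0.85 = 6980.5 / 203.04 × 0.85 ≈ 29.2 mL/min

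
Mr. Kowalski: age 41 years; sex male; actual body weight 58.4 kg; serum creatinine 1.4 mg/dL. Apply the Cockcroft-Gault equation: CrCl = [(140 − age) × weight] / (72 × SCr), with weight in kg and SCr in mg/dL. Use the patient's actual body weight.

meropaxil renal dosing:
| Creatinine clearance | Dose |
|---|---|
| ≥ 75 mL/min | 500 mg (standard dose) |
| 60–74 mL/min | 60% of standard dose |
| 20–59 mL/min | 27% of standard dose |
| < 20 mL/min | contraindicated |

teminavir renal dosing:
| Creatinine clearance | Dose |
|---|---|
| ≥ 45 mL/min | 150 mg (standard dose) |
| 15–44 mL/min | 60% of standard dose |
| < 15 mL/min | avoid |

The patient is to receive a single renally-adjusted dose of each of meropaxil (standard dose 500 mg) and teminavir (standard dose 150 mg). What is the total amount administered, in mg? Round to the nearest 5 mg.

285 mg

CrCl = (140 − 41) × 58.4 / (72 × 1.4) = 5781.6 / 100.80 ≈ 57.4 mL/min
CrCl ≈ 57 mL/min.
meropaxil: 20–59 mL/min → 27% of 500 mg = 135 mg.
teminavir: ≥ 45 mL/min → 100% of 150 mg = 150 mg.
Total = 135 + 150 = 285 mg.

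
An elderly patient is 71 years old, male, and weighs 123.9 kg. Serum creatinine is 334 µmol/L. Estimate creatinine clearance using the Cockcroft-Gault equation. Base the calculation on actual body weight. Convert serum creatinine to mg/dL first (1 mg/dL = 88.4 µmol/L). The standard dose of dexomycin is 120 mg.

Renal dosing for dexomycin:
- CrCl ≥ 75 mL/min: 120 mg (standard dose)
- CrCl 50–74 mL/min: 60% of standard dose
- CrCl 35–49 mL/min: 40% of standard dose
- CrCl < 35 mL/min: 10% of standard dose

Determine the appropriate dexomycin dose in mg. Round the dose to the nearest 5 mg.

10 mg

SCr = 334 / 88.4 = 3.778 mg/dL
CrCl = (140 − 71) × 123.9 / (72 × 3.778) = 8549.1 / 272.02 ≈ 31.4 mL/min
CrCl ≈ 31 mL/min → bracket < 35 mL/min.
10% of 120 mg = 12 mg → 10 mg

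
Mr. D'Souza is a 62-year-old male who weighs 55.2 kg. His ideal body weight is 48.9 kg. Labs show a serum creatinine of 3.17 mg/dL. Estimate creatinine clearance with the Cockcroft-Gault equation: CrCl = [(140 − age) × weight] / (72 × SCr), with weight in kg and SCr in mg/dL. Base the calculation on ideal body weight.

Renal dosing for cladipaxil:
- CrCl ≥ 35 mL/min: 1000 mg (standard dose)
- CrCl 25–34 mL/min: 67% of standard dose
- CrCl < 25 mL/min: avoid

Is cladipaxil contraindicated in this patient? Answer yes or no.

yes

CrCl = (140 − 62) × 48.9 / (72 × 3.17) = 3814.2 / 228.24 ≈ 16.7 mL/min
CrCl ≈ 17 mL/min, which is < 25 mL/min.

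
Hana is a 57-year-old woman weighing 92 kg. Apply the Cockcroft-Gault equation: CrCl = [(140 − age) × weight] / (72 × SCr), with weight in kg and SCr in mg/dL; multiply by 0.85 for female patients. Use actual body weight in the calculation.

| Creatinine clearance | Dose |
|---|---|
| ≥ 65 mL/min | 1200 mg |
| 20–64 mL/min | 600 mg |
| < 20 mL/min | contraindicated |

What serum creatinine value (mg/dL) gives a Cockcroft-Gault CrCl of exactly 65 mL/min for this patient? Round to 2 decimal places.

1.39 mg/dL

Standard dose requires CrCl ≥ 65 mL/min.
Set (140 − 57) × 92 × 0.85 / (72 × SCr) = 65
SCr = (140 − 57) × 92 × 0.85 / (72 × 65) = 1.387 mg/dL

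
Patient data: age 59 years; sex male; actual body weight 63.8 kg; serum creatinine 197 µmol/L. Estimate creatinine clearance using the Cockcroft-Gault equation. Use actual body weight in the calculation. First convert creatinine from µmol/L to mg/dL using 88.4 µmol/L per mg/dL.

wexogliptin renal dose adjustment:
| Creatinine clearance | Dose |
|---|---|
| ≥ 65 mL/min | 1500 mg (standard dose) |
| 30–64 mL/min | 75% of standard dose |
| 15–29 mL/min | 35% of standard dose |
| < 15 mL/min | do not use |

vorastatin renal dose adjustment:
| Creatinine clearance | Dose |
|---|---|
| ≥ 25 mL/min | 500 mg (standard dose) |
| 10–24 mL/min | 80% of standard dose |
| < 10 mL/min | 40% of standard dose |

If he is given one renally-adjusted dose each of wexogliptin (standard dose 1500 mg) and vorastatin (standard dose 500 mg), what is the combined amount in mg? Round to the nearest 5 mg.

SCr = 197 / 88.4 = 2.229 mg/dL
CrCl = (140 − 59) × 63.8 / (72 × 2.229) = 5167.8 / 160.49 ≈ 32.2 mL/min
CrCl ≈ 32 mL/min.
wexogliptin: 30–64 mL/min → 75% of 1500 mg = 1125 mg.
vorastatin: ≥ 25 mL/min → 100% of 500 mg = 500 mg.
Total = 1125 + 500 = 1625 mg.

1625 mg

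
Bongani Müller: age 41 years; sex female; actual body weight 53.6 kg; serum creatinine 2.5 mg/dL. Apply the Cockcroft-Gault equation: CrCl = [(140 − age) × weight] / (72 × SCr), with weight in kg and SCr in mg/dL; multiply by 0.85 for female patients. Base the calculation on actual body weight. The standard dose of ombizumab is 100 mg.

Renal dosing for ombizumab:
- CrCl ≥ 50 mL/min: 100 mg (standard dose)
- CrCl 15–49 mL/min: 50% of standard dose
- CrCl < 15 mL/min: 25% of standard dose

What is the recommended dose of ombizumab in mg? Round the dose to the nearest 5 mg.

50 mg

CrCl = (140 − 41) × 53.6 / (72 × 2.5) × 0.85 = 5306.4 / 180.00 × 0.85 ≈ 25.1 mL/min
CrCl ≈ 25 mL/min → bracket 15–49 mL/min.
50% of 100 mg = 50 mg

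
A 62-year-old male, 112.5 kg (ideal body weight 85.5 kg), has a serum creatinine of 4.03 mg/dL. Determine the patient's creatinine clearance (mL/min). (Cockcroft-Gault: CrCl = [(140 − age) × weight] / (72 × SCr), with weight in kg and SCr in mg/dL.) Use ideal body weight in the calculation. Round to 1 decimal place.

CrCl = (140 − 62) × 85.5 / (72 × 4.03) = 6669.0 / 290.16 ≈ 23.0 mL/min

23.0 mL/min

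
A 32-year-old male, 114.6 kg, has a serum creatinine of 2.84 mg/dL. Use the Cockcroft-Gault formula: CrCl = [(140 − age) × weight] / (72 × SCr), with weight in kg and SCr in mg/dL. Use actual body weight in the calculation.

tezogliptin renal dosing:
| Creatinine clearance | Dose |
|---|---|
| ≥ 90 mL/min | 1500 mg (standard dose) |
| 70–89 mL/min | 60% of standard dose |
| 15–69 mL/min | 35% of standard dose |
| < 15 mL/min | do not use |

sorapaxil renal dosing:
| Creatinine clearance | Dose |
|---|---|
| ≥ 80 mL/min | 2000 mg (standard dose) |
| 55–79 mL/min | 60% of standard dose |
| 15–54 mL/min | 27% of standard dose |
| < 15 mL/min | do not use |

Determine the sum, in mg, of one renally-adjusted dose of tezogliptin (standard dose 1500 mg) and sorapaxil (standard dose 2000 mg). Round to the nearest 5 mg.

1725 mg

CrCl = (140 − 32) × 114.6 / (72 × 2.84) = 12376.8 / 204.48 ≈ 60.5 mL/min
CrCl ≈ 61 mL/min.
tezogliptin: 15–69 mL/min → 35% of 1500 mg = 525 mg.
sorapaxil: 55–79 mL/min → 60% of 2000 mg = 1200 mg.
Total = 525 + 1200 = 1725 mg.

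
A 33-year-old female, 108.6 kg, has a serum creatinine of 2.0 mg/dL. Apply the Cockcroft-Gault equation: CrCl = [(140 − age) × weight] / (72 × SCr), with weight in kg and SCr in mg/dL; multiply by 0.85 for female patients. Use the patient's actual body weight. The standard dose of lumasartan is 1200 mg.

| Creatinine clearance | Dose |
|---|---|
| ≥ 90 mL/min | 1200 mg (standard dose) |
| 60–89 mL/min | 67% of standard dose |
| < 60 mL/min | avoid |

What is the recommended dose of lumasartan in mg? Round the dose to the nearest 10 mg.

800 mg

CrCl = (140 − 33) × 108.6 / (72 × 2) × 0.85 = 11620.2 / 144.00 × 0.85 ≈ 68.6 mL/min
CrCl ≈ 69 mL/min → bracket 60–89 mL/min.
67% of 1200 mg = 804 mg → 800 mg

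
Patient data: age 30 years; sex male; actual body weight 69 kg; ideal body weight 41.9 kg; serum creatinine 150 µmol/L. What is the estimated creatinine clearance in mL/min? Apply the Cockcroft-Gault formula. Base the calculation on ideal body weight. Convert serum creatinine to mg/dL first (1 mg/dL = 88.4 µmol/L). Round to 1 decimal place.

37.7 mL/min

SCr = 150 / 88.4 = 1.697 mg/dL
CrCl = (140 − 30) × 41.9 / (72 × 1.697) = 4609.0 / 122.18 ≈ 37.7 mL/min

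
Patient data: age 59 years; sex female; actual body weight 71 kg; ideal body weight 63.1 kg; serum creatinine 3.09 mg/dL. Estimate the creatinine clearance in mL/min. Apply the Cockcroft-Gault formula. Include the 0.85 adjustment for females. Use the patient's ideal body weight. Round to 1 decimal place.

CrCl = (140 − 59) × 63.1 / (72 × 3.09) × 0.85 = 5111.1 / 222.48 × 0.85 ≈ 19.5 mL/min

19.5 mL/min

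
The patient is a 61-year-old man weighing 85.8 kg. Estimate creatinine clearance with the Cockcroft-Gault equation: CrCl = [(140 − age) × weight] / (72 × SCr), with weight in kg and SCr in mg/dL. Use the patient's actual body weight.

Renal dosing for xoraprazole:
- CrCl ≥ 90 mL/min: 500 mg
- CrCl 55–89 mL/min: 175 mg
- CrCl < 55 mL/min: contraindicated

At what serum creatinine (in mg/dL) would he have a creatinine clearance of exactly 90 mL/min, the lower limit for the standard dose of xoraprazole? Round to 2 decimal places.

Standard dose requires CrCl ≥ 90 mL/min.
Set (140 − 61) × 85.8 / (72 × SCr) = 90
SCr = (140 − 61) × 85.8 / (72 × 90) = 1.046 mg/dL

1.05 mg/dL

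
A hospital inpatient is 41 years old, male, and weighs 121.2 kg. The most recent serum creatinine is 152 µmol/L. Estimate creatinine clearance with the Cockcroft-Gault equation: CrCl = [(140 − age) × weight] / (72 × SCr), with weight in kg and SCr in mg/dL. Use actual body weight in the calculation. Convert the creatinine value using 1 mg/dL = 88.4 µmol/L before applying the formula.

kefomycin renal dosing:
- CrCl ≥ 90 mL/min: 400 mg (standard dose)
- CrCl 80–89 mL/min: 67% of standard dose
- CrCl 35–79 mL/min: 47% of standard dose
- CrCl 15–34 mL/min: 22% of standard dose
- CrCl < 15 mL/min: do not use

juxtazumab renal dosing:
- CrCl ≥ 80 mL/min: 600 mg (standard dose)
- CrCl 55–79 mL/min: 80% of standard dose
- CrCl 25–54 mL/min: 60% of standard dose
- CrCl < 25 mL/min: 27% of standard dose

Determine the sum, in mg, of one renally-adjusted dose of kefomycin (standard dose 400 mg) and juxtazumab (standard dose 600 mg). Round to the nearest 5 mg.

1000 mg

SCr = 152 / 88.4 = 1.719 mg/dL
CrCl = (140 − 41) × 121.2 / (72 × 1.719) = 11998.8 / 123.77 ≈ 96.9 mL/min
CrCl ≈ 97 mL/min.
kefomycin: ≥ 90 mL/min → 100% of 400 mg = 400 mg.
juxtazumab: ≥ 80 mL/min → 100% of 600 mg = 600 mg.
Total = 400 + 600 = 1000 mg.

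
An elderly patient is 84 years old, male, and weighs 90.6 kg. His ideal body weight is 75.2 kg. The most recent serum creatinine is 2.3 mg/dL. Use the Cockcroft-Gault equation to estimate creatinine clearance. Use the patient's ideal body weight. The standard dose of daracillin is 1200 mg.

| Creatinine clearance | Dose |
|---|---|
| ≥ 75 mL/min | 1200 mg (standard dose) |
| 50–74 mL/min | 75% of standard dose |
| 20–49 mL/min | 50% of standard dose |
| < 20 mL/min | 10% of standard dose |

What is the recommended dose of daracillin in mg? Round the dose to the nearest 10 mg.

CrCl = (140 − 84) × 75.2 / (72 × 2.3) = 4211.2 / 165.60 ≈ 25.4 mL/min
CrCl ≈ 25 mL/min → bracket 20–49 mL/min.
50% of 1200 mg = 600 mg

600 mg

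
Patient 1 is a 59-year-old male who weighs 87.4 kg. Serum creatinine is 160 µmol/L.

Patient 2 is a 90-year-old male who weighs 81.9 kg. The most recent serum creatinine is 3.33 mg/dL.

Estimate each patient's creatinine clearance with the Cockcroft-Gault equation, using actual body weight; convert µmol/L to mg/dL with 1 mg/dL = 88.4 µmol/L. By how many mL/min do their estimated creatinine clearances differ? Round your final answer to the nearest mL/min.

37 mL/min

Patient 1: SCr = 160 / 88.4 = 1.81 mg/dL
Patient 1: CrCl = (140 − 59) × 87.4 / (72 × 1.81) = 7079.4 / 130.32 ≈ 54.3 mL/min
Patient 2: CrCl = (140 − 90) × 81.9 / (72 × 3.33) = 4095.0 / 239.76 ≈ 17.1 mL/min
|54.3 − 17.1| = 37.2 mL/min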